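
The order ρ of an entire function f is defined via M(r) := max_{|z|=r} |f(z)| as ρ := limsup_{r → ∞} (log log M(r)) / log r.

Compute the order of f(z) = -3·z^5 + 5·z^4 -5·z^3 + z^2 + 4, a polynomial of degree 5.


|f(z)| ≤ Σ|c_k|·r^k = O(r^5) as r → ∞. Polynomial growth is O(e^{r^ε}) for every ε > 0 (since r^5/e^{r^ε} → 0), so ρ ≤ ε for all ε > 0, i.e. ρ = 0. Every nonconstant polynomial has order 0.
Therefore ρ = 0.

Order ρ = 0.


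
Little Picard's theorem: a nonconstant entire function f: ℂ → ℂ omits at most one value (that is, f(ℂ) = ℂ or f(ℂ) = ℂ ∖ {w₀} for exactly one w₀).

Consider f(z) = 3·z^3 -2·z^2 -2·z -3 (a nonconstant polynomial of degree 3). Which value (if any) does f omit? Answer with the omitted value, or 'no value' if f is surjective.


Little Picard bounds the complement of f(ℂ) to at most one point.
For every w ∈ ℂ, the equation p(z) − w = 0 is a nonconstant polynomial in z and hence has at least one root by the fundamental theorem of algebra. So p is surjective onto ℂ, omitting no value.

Omitted value: no value.


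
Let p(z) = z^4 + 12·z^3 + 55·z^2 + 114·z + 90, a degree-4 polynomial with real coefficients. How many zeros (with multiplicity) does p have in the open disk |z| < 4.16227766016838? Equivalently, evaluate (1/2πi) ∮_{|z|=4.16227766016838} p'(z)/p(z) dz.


The zeros of p are: (-3 + 1i), (-3 - 1i), -3, -3.
Their magnitudes are: 3.162, 3.162, 3, 3.
Zeros with |z| < R = 4.16227766016838: (-3 + 1i), (-3 - 1i), -3, -3.
Count = 4.
By the argument principle, (1/2πi) ∮_{|z|=R} p'(z)/p(z) dz equals exactly this count.

Number of zeros inside |z| < 4.16227766016838: 4.


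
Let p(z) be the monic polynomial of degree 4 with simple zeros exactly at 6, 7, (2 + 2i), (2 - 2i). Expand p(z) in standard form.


The polynomial is p(z) = ∏_{α ∈ S} (z − α), where S = {6, 7, (2 + 2i), (2 - 2i)}.
Expanding the product yields: p(z) = z^4 -17·z^3 + 102·z^2 -272·z + 336.
Note conjugate pairs combine to real quadratics: (z − (2+2i))(z − (2−2i)) = z² − 4z + 8.
The resulting polynomial has degree 4 and real coefficients as required.

p(z) = z^4 -17·z^3 + 102·z^2 -272·z + 336.


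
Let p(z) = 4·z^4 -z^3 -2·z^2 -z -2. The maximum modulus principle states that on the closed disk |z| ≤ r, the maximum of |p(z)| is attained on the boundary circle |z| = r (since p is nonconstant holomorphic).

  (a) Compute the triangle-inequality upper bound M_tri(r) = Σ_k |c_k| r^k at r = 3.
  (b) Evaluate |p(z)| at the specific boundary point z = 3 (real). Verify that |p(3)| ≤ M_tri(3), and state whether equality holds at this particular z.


Coefficients: c_0 = -2, c_1 = -1, c_2 = -2, c_3 = -1, c_4 = 4. Radius r = 3.
Part (a). Triangle bound: M_tri(r) = Σ_k |c_k| r^k
  = |-2|·3^0 + |-1|·3^1 + |-2|·3^2 + |-1|·3^3 + |4|·3^4
  = 2 + 3 + 18 + 27 + 324 = 374.
This bounds M(r) := max_{|z|=r} |p(z)| from above; equality holds iff all terms c_k z^k can be made to align in phase at a single z on |z|=r.
Part (b). At z = 3 (real, on the circle |z| = r):
  p(3) = (-2)·3^0 + (-1)·3^1 + (-2)·3^2 + (-1)·3^3 + (4)·3^4 = 274.
  |p(3)| = 274.
Check: |p(3)| = 274 ≤ 374 = M_tri(3). ✓ Equality does not hold at z = 3 (the coefficients have mixed signs, so the terms do not all align in phase there).

M_tri(3) = 374; |p(3)| = 274; equality at z=3: no.


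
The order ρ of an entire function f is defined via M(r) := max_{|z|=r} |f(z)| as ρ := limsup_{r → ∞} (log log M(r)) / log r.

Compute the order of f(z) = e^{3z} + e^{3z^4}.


Each summand is entire of order 1 and 4 respectively (as in the single-exponential case). The order of a sum is at most the max of the orders, so ρ ≤ 4. For the lower bound: on |z|=r choose arg z so that 3z^4 is real positive; then |e^{3z^4}| = e^{3r^4} while |e^{3z}| ≤ e^{3r^1} = o(e^{3r^4}). So |f| ≥ e^{3r^4}(1 − o(1)) and ρ ≥ 4. Hence ρ = max(1, 4) = 4.
Therefore ρ = 4.

Order ρ = 4.


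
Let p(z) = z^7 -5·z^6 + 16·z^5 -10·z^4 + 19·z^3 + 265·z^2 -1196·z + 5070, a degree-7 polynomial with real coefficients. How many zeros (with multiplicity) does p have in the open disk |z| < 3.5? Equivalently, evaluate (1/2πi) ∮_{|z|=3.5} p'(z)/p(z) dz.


The zeros of p are: -3, (2 + 3i), (2 - 3i), (3 + 2i), (3 - 2i), (-1 + 3i), (-1 - 3i).
Their magnitudes are: 3, 3.606, 3.606, 3.606, 3.606, 3.162, 3.162.
Zeros with |z| < R = 3.5: -3, (-1 + 3i), (-1 - 3i).
Count = 3.
By the argument principle, (1/2πi) ∮_{|z|=R} p'(z)/p(z) dz equals exactly this count.

Number of zeros inside |z| < 3.5: 3.


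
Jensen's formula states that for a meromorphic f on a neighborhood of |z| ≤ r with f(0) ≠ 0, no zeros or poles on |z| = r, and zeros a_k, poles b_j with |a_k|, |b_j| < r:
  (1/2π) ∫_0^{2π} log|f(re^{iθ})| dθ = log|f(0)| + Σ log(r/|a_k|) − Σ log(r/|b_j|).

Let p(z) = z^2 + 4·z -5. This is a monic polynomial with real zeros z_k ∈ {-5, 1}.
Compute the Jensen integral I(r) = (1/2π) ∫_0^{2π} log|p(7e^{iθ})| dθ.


Zeros: -5, 1; r = 7.
Inside |z| < r: -5, 1. Outside (|z| ≥ r): ∅.
p(0) = -5, so log|p(0)| = log(5) = 1.6094.
Apply Jensen: I(r) = log|p(0)| + Σ_k log(r/|z_k|), summed over zeros inside |z| < r.
  log(r/|z_k|) for z_k = -5: log(7/5) = 0.3365
  log(r/|z_k|) for z_k = 1: log(7/1) = 1.9459
Sum over inside zeros: 2.2824.
I(r) = log|p(0)| + (inside sum) = 1.6094 + 2.2824 = 3.8918.
Closed form (all zeros inside, monic): I(r) = n·log(r) = 2·log(7) = 3.8918. ✓

I(r) ≈ 3.8918.


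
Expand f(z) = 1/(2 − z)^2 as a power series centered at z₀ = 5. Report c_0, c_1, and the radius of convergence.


Let w = z − z₀, so z = z₀ + w.
Then 2 − z = 2 − (z₀ + w) = (2 − z₀) − w = -3 − w.
f(z) = 1/(-3 − w)^2 = (1/(-3)^2) · (1 − w/(-3))^{−2}.
By the binomial series (1−u)^{−2} = Σ_{n≥0} C(n+1, 1) u^n for |u|<1, with u = w/(-3):
  c_n = C(n+1, 1) / (-3)^(n+2).
  c_0 = 1/(-3)^2 = 1/9.
  c_1 = 2/(-3)^3 = -2/27.
The series is valid for |w/d| < 1, i.e. |z − z₀| < |d|.
Radius of convergence: R = |2 − z₀| = |-3| = 3 (distance from z₀ to the singularity z = 2).

c_0 = 1/9, c_1 = -2/27; R = 3.


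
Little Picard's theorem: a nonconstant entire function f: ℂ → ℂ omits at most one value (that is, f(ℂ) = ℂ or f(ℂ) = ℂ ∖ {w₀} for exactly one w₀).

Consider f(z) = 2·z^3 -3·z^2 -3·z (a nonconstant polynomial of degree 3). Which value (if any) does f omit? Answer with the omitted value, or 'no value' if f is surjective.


Little Picard bounds the complement of f(ℂ) to at most one point.
For every w ∈ ℂ, the equation p(z) − w = 0 is a nonconstant polynomial in z and hence has at least one root by the fundamental theorem of algebra. So p is surjective onto ℂ, omitting no value.

Omitted value: no value.


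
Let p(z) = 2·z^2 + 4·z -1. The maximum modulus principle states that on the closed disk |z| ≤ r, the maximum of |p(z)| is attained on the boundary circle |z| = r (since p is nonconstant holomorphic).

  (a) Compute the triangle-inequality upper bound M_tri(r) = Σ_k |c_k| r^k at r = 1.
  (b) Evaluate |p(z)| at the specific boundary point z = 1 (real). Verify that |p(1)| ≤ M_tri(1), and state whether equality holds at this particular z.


Coefficients: c_0 = -1, c_1 = 4, c_2 = 2. Radius r = 1.
Part (a). Triangle bound: M_tri(r) = Σ_k |c_k| r^k
  = |-1|·1^0 + |4|·1^1 + |2|·1^2
  = 1 + 4 + 2 = 7.
This bounds M(r) := max_{|z|=r} |p(z)| from above; equality holds iff all terms c_k z^k can be made to align in phase at a single z on |z|=r.
Part (b). At z = 1 (real, on the circle |z| = r):
  p(1) = (-1)·1^0 + (4)·1^1 + (2)·1^2 = 5.
  |p(1)| = 5.
Check: |p(1)| = 5 ≤ 7 = M_tri(1). ✓ Equality does not hold at z = 1 (the coefficients have mixed signs, so the terms do not all align in phase there).

M_tri(1) = 7; |p(1)| = 5; equality at z=1: no.


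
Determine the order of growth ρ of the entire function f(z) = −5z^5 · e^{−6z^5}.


M(r) = max_{|z|=r} |-5|·|z|^5·|e^{−6z^5}| = 5·r^5 · e^{6r^5} (the factors attain their maxima compatibly on |z|=r). Then log M(r) = log 5 + 5·log r + 6r^5, dominated by the last term, so log log M(r) ~ 5·log r. The polynomial factor -5z^5 contributes only a log r term and does not affect the order. ρ = 5.
Therefore ρ = 5.

Order ρ = 5.


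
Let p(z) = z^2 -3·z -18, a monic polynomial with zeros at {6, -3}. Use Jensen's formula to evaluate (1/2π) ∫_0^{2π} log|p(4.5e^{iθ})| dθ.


Zeros: -3, 6; r = 4.5.
Inside |z| < r: -3. Outside (|z| ≥ r): 6.
p(0) = -18, so log|p(0)| = log(18) = 2.8904.
Apply Jensen: I(r) = log|p(0)| + Σ_k log(r/|z_k|), summed over zeros inside |z| < r.
  log(r/|z_k|) for z_k = -3: log(4.5/3) = 0.4055
  Outside zeros (6) contribute nothing to the Jensen sum.
Sum over inside zeros: 0.4055.
I(r) = log|p(0)| + (inside sum) = 2.8904 + 0.4055 = 3.2958.
Note: since some zeros are outside |z| ≤ r, the simplified n·log(r) form does NOT apply — only the inside zeros contribute.

I(r) ≈ 3.2958.


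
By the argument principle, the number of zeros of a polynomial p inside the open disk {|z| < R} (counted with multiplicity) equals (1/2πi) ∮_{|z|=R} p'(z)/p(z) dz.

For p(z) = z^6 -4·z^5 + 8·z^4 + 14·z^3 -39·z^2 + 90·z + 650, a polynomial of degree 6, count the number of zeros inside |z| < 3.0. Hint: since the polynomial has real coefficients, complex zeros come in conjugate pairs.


The zeros of p are: (1 + 3i), (1 - 3i), (-2 + 1i), (-2 - 1i), (3 + 2i), (3 - 2i).
Their magnitudes are: 3.162, 3.162, 2.236, 2.236, 3.606, 3.606.
Zeros with |z| < R = 3.0: (-2 + 1i), (-2 - 1i).
Count = 2.
By the argument principle, (1/2πi) ∮_{|z|=R} p'(z)/p(z) dz equals exactly this count.

Number of zeros inside |z| < 3.0: 2.


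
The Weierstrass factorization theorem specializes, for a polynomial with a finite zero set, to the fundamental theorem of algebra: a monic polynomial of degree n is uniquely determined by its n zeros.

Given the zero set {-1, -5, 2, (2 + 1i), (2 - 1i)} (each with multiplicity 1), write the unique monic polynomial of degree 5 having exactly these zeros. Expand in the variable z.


The polynomial is p(z) = ∏_{α ∈ S} (z − α), where S = {-1, -5, 2, (2 + 1i), (2 - 1i)}.
Expanding the product yields: p(z) = z^5 -18·z^3 + 38·z^2 + 5·z -50.
Note conjugate pairs combine to real quadratics: (z − (2+1i))(z − (2−1i)) = z² − 4z + 5.
The resulting polynomial has degree 5 and real coefficients as required.

p(z) = z^5 -18·z^3 + 38·z^2 + 5·z -50.


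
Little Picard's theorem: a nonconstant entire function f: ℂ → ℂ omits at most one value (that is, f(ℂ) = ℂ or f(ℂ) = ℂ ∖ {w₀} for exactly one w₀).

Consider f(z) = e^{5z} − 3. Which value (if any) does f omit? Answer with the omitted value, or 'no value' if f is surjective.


Little Picard bounds the complement of f(ℂ) to at most one point.
e^{5z} is never zero on ℂ, so 1·e^{5z} takes every value in ℂ ∖ {0}. Adding -3 shifts the range to ℂ ∖ {-3}. Thus f omits exactly the value -3.

Omitted value: -3.


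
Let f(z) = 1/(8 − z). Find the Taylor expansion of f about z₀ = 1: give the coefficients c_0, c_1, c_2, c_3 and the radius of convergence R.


Let w = z − z₀, so z = z₀ + w.
Then 8 − z = 8 − (z₀ + w) = (8 − z₀) − w = 7 − w.
f(z) = 1/(7 − w) = (1/(7)) · 1/(1 − w/(7)) = Σ_{n≥0} w^n / (7)^(n+1).
So c_n = 1/(7)^(n+1):
  c_0 = 1/(7)^1 = 1/7.
  c_1 = 1/(7)^2 = 1/49.
  c_2 = 1/(7)^3 = 1/343.
  c_3 = 1/(7)^4 = 1/2401.
The series is valid for |w/d| < 1, i.e. |z − z₀| < |d|.
Radius of convergence: R = |8 − z₀| = |7| = 7 (distance from z₀ to the singularity z = 8).

c_0 = 1/7, c_1 = 1/49, c_2 = 1/343, c_3 = 1/2401; R = 7.


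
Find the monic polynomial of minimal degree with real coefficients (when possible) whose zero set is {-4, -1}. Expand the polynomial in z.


The polynomial is p(z) = ∏_{α ∈ S} (z − α), where S = {-4, -1}.
Expanding the product yields: p(z) = z^2 + 5·z + 4.
The resulting polynomial has degree 2 and real coefficients as required.

p(z) = z^2 + 5·z + 4.


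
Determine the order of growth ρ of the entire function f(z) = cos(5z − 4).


cos(w) is a linear combination of e^{iw} and e^{−iw} (or e^w, e^{−w} in the hyperbolic case), so |cos(w)| ≤ e^{|w|}. With w = 5z − 4, |w| ≤ 5|z| + 4 = 5r + 4 on |z| = r, giving M(r) ≤ e^{5r + 4}, so ρ ≤ 1. On a suitable ray (z = it for sin/cos; z = t for sinh/cosh, t real → ∞), |cos(5z − 4)| grows like e^{5|t|}/2, so ρ ≥ 1. Hence ρ = 1.
Therefore ρ = 1.

Order ρ = 1.


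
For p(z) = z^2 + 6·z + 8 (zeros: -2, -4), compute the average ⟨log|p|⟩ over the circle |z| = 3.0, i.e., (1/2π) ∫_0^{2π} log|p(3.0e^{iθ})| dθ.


Zeros: -4, -2; r = 3.0.
Inside |z| < r: -2. Outside (|z| ≥ r): -4.
p(0) = 8, so log|p(0)| = log(8) = 2.0794.
Apply Jensen: I(r) = log|p(0)| + Σ_k log(r/|z_k|), summed over zeros inside |z| < r.
  log(r/|z_k|) for z_k = -2: log(3.0/2) = 0.4055
  Outside zeros (-4) contribute nothing to the Jensen sum.
Sum over inside zeros: 0.4055.
I(r) = log|p(0)| + (inside sum) = 2.0794 + 0.4055 = 2.4849.
Note: since some zeros are outside |z| ≤ r, the simplified n·log(r) form does NOT apply — only the inside zeros contribute.

I(r) ≈ 2.4849.


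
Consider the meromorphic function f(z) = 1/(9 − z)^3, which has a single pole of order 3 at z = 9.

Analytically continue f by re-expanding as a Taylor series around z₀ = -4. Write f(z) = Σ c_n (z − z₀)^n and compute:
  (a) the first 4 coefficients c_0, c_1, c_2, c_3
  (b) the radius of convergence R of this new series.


Let w = z − z₀, so z = z₀ + w.
Then 9 − z = 9 − (z₀ + w) = (9 − z₀) − w = 13 − w.
f(z) = 1/(13 − w)^3 = (1/(13)^3) · (1 − w/(13))^{−3}.
By the binomial series (1−u)^{−3} = Σ_{n≥0} C(n+2, 2) u^n for |u|<1, with u = w/(13):
  c_n = C(n+2, 2) / (13)^(n+3).
  c_0 = 1/(13)^3 = 1/2197.
  c_1 = 3/(13)^4 = 3/28561.
  c_2 = 6/(13)^5 = 6/371293.
  c_3 = 10/(13)^6 = 10/4826809.
The series is valid for |w/d| < 1, i.e. |z − z₀| < |d|.
Radius of convergence: R = |9 − z₀| = |13| = 13 (distance from z₀ to the singularity z = 9).

c_0 = 1/2197, c_1 = 3/28561, c_2 = 6/371293, c_3 = 10/4826809; R = 13.


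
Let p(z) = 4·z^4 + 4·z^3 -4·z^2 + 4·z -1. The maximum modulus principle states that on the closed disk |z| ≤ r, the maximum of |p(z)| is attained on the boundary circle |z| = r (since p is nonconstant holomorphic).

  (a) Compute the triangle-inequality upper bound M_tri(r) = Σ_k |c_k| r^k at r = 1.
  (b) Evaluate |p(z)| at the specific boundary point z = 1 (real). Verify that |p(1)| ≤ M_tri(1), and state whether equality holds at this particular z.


Coefficients: c_0 = -1, c_1 = 4, c_2 = -4, c_3 = 4, c_4 = 4. Radius r = 1.
Part (a). Triangle bound: M_tri(r) = Σ_k |c_k| r^k
  = |-1|·1^0 + |4|·1^1 + |-4|·1^2 + |4|·1^3 + |4|·1^4
  = 1 + 4 + 4 + 4 + 4 = 17.
This bounds M(r) := max_{|z|=r} |p(z)| from above; equality holds iff all terms c_k z^k can be made to align in phase at a single z on |z|=r.
Part (b). At z = 1 (real, on the circle |z| = r):
  p(1) = (-1)·1^0 + (4)·1^1 + (-4)·1^2 + (4)·1^3 + (4)·1^4 = 7.
  |p(1)| = 7.
Check: |p(1)| = 7 ≤ 17 = M_tri(1). ✓ Equality does not hold at z = 1 (the coefficients have mixed signs, so the terms do not all align in phase there).

M_tri(1) = 17; |p(1)| = 7; equality at z=1: no.


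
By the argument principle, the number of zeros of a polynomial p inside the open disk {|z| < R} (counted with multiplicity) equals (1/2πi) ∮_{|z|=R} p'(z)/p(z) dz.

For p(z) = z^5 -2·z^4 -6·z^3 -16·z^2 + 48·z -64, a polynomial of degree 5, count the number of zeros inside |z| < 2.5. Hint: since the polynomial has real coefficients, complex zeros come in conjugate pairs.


The zeros of p are: (1 + 1i), (1 - 1i), 4, (-2 + 2i), (-2 - 2i).
Their magnitudes are: 1.414, 1.414, 4, 2.828, 2.828.
Zeros with |z| < R = 2.5: (1 + 1i), (1 - 1i).
Count = 2.
By the argument principle, (1/2πi) ∮_{|z|=R} p'(z)/p(z) dz equals exactly this count.

Number of zeros inside |z| < 2.5: 2.


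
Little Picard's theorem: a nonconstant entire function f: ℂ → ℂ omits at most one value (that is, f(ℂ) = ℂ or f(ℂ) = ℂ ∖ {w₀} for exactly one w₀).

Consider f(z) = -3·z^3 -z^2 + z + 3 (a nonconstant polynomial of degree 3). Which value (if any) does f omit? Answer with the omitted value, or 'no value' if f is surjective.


Little Picard bounds the complement of f(ℂ) to at most one point.
For every w ∈ ℂ, the equation p(z) − w = 0 is a nonconstant polynomial in z and hence has at least one root by the fundamental theorem of algebra. So p is surjective onto ℂ, omitting no value.

Omitted value: no value.


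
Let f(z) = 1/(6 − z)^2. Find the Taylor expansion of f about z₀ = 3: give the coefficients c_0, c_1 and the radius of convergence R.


Let w = z − z₀, so z = z₀ + w.
Then 6 − z = 6 − (z₀ + w) = (6 − z₀) − w = 3 − w.
f(z) = 1/(3 − w)^2 = (1/(3)^2) · (1 − w/(3))^{−2}.
By the binomial series (1−u)^{−2} = Σ_{n≥0} C(n+1, 1) u^n for |u|<1, with u = w/(3):
  c_n = C(n+1, 1) / (3)^(n+2).
  c_0 = 1/(3)^2 = 1/9.
  c_1 = 2/(3)^3 = 2/27.
The series is valid for |w/d| < 1, i.e. |z − z₀| < |d|.
Radius of convergence: R = |6 − z₀| = |3| = 3 (distance from z₀ to the singularity z = 6).

c_0 = 1/9, c_1 = 2/27; R = 3.


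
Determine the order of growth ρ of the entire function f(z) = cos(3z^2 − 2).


Write cos(w) = (e^{iw} ± e^{−iw})/(2 or 2i), so |cos(w)| ≤ e^{|w|}. With w = 3z^2 − 2, |w| ≤ 3r^2 + 2 on |z|=r, giving M(r) ≤ e^{3r^2 + 2} and ρ ≤ 2. For the lower bound, choose z on |z|=r with 3z^2 purely imaginary of modulus 3r^2; then |cos(3z^2 − 2)| grows like e^{3r^2}/2, so ρ ≥ 2. Hence ρ = 2.
Therefore ρ = 2.

Order ρ = 2.


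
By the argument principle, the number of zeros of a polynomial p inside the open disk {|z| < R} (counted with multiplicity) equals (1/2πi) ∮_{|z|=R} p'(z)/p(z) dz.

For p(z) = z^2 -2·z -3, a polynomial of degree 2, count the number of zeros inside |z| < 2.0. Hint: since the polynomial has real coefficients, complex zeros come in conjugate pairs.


The zeros of p are: 3, -1.
Their magnitudes are: 3, 1.
Zeros with |z| < R = 2.0: -1.
Count = 1.
By the argument principle, (1/2πi) ∮_{|z|=R} p'(z)/p(z) dz equals exactly this count.

Number of zeros inside |z| < 2.0: 1.


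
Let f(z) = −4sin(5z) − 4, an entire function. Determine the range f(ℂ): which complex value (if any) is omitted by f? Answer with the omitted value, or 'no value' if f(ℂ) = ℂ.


Little Picard bounds the complement of f(ℂ) to at most one point.
sin is entire and surjective onto ℂ: for every w ∈ ℂ, sin(ζ) = w has a solution ζ ∈ ℂ (e.g., via the complex inverse arcsin). With ζ = 5z this gives z = ζ/(5). Then -4·sin(5z) takes every value in -4·ℂ = ℂ, and adding -4 is a bijection of ℂ. So f is surjective and omits no value. (Note: only on the real line is sin bounded by [−1, 1].)

Omitted value: no value.


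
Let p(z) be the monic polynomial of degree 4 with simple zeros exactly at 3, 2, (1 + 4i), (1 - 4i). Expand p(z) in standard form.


The polynomial is p(z) = ∏_{α ∈ S} (z − α), where S = {3, 2, (1 + 4i), (1 - 4i)}.
Expanding the product yields: p(z) = z^4 -7·z^3 + 33·z^2 -97·z + 102.
Note conjugate pairs combine to real quadratics: (z − (1+4i))(z − (1−4i)) = z² − 2z + 17.
The resulting polynomial has degree 4 and real coefficients as required.

p(z) = z^4 -7·z^3 + 33·z^2 -97·z + 102.


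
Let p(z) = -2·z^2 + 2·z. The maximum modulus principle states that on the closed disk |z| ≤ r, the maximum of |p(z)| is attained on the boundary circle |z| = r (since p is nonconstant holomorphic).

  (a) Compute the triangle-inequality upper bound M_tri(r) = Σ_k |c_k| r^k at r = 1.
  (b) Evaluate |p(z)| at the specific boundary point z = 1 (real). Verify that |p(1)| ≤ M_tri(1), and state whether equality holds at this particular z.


Coefficients: c_0 = 0, c_1 = 2, c_2 = -2. Radius r = 1.
Part (a). Triangle bound: M_tri(r) = Σ_k |c_k| r^k
  = |0|·1^0 + |2|·1^1 + |-2|·1^2
  = 0 + 2 + 2 = 4.
This bounds M(r) := max_{|z|=r} |p(z)| from above; equality holds iff all terms c_k z^k can be made to align in phase at a single z on |z|=r.
Part (b). At z = 1 (real, on the circle |z| = r):
  p(1) = (0)·1^0 + (2)·1^1 + (-2)·1^2 = 0.
  |p(1)| = 0.
Check: |p(1)| = 0 ≤ 4 = M_tri(1). ✓ Equality does not hold at z = 1 (the coefficients have mixed signs, so the terms do not all align in phase there).

M_tri(1) = 4; |p(1)| = 0; equality at z=1: no.


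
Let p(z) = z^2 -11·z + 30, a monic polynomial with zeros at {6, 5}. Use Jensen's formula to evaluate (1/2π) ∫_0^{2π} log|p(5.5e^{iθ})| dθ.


Zeros: 5, 6; r = 5.5.
Inside |z| < r: 5. Outside (|z| ≥ r): 6.
p(0) = 30, so log|p(0)| = log(30) = 3.4012.
Apply Jensen: I(r) = log|p(0)| + Σ_k log(r/|z_k|), summed over zeros inside |z| < r.
  log(r/|z_k|) for z_k = 5: log(5.5/5) = 0.0953
  Outside zeros (6) contribute nothing to the Jensen sum.
Sum over inside zeros: 0.0953.
I(r) = log|p(0)| + (inside sum) = 3.4012 + 0.0953 = 3.4965.
Note: since some zeros are outside |z| ≤ r, the simplified n·log(r) form does NOT apply — only the inside zeros contribute.

I(r) ≈ 3.4965.


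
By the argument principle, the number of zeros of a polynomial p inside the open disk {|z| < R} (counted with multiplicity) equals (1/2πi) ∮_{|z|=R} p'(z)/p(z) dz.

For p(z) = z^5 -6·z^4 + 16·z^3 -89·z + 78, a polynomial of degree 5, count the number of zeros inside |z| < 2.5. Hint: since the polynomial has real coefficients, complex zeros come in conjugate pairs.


The zeros of p are: 1, 3, (2 + 3i), (2 - 3i), -2.
Their magnitudes are: 1, 3, 3.606, 3.606, 2.
Zeros with |z| < R = 2.5: 1, -2.
Count = 2.
By the argument principle, (1/2πi) ∮_{|z|=R} p'(z)/p(z) dz equals exactly this count.

Number of zeros inside |z| < 2.5: 2.


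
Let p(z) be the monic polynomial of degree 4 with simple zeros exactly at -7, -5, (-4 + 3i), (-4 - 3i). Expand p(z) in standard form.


The polynomial is p(z) = ∏_{α ∈ S} (z − α), where S = {-7, -5, (-4 + 3i), (-4 - 3i)}.
Expanding the product yields: p(z) = z^4 + 20·z^3 + 156·z^2 + 580·z + 875.
Note conjugate pairs combine to real quadratics: (z − (-4+3i))(z − (-4−3i)) = z² + 8z + 25.
The resulting polynomial has degree 4 and real coefficients as required.

p(z) = z^4 + 20·z^3 + 156·z^2 + 580·z + 875.


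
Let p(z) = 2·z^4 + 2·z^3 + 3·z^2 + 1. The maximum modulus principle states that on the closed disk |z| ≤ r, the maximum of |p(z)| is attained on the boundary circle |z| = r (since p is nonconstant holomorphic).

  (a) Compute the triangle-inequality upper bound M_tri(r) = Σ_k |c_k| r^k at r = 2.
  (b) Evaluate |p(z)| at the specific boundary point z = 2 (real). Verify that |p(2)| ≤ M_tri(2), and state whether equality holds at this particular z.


Coefficients: c_0 = 1, c_1 = 0, c_2 = 3, c_3 = 2, c_4 = 2. Radius r = 2.
Part (a). Triangle bound: M_tri(r) = Σ_k |c_k| r^k
  = |1|·2^0 + |0|·2^1 + |3|·2^2 + |2|·2^3 + |2|·2^4
  = 1 + 0 + 12 + 16 + 32 = 61.
This bounds M(r) := max_{|z|=r} |p(z)| from above; equality holds iff all terms c_k z^k can be made to align in phase at a single z on |z|=r.
Part (b). At z = 2 (real, on the circle |z| = r):
  p(2) = (1)·2^0 + (0)·2^1 + (3)·2^2 + (2)·2^3 + (2)·2^4 = 61.
  |p(2)| = 61.
Since all nonzero coefficients share the same sign, |p(2)| = 61 = M_tri(2); the triangle bound is attained at z = 2, so in fact M(r) = 61.

M_tri(2) = 61; |p(2)| = 61; equality at z=2: yes.


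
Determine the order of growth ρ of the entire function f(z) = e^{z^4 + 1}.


|e^{z^4 + 1}| = e^{Re(1·z^4) + 1} ≤ e^{1|z|^4 + 1} = e^{1r^4 + 1} on |z| = r, so ρ ≤ 4. Choosing z on |z|=r so that 1·z^4 is real positive (always possible by picking arg z appropriately) gives |f(z)| = e^{1r^4 + 1}, matching the bound. The additive constant 1 does not affect log log M(r) ~ 4·log r. Hence ρ = 4.
Therefore ρ = 4.

Order ρ = 4.


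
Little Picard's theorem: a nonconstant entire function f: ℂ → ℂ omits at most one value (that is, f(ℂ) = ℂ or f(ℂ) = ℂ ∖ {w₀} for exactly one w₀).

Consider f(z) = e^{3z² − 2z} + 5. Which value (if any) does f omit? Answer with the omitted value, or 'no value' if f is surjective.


Little Picard bounds the complement of f(ℂ) to at most one point.
The exponent g(z) = 3z² − 2z is a nonconstant polynomial, hence surjective onto ℂ. So e^{g(z)} takes every value in {e^w : w ∈ ℂ} = ℂ ∖ {0}. Adding 5 shifts the range to ℂ ∖ {5}. f omits exactly 5.

Omitted value: 5.


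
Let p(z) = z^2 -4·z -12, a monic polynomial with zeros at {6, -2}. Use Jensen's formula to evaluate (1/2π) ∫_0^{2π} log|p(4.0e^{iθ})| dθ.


Zeros: -2, 6; r = 4.0.
Inside |z| < r: -2. Outside (|z| ≥ r): 6.
p(0) = -12, so log|p(0)| = log(12) = 2.4849.
Apply Jensen: I(r) = log|p(0)| + Σ_k log(r/|z_k|), summed over zeros inside |z| < r.
  log(r/|z_k|) for z_k = -2: log(4.0/2) = 0.6931
  Outside zeros (6) contribute nothing to the Jensen sum.
Sum over inside zeros: 0.6931.
I(r) = log|p(0)| + (inside sum) = 2.4849 + 0.6931 = 3.1781.
Note: since some zeros are outside |z| ≤ r, the simplified n·log(r) form does NOT apply — only the inside zeros contribute.

I(r) ≈ 3.1781.


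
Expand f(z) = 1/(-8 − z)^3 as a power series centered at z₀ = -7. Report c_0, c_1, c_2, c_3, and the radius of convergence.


Let w = z − z₀, so z = z₀ + w.
Then -8 − z = -8 − (z₀ + w) = (-8 − z₀) − w = -1 − w.
f(z) = 1/(-1 − w)^3 = (1/(-1)^3) · (1 − w/(-1))^{−3}.
By the binomial series (1−u)^{−3} = Σ_{n≥0} C(n+2, 2) u^n for |u|<1, with u = w/(-1):
  c_n = C(n+2, 2) / (-1)^(n+3).
  c_0 = 1/(-1)^3 = -1.
  c_1 = 3/(-1)^4 = 3.
  c_2 = 6/(-1)^5 = -6.
  c_3 = 10/(-1)^6 = 10.
The series is valid for |w/d| < 1, i.e. |z − z₀| < |d|.
Radius of convergence: R = |-8 − z₀| = |-1| = 1 (distance from z₀ to the singularity z = -8).

c_0 = -1, c_1 = 3, c_2 = -6, c_3 = 10; R = 1.


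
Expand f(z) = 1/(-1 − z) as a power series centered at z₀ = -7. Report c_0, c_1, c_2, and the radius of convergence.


Let w = z − z₀, so z = z₀ + w.
Then -1 − z = -1 − (z₀ + w) = (-1 − z₀) − w = 6 − w.
f(z) = 1/(6 − w) = (1/(6)) · 1/(1 − w/(6)) = Σ_{n≥0} w^n / (6)^(n+1).
So c_n = 1/(6)^(n+1):
  c_0 = 1/(6)^1 = 1/6.
  c_1 = 1/(6)^2 = 1/36.
  c_2 = 1/(6)^3 = 1/216.
The series is valid for |w/d| < 1, i.e. |z − z₀| < |d|.
Radius of convergence: R = |-1 − z₀| = |6| = 6 (distance from z₀ to the singularity z = -1).

c_0 = 1/6, c_1 = 1/36, c_2 = 1/216; R = 6.


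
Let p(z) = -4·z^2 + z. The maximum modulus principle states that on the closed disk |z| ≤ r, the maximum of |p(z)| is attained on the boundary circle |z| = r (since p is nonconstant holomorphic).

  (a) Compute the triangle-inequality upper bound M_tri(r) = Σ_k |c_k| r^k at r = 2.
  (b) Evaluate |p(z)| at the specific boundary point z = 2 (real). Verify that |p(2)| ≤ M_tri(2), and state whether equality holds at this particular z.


Coefficients: c_0 = 0, c_1 = 1, c_2 = -4. Radius r = 2.
Part (a). Triangle bound: M_tri(r) = Σ_k |c_k| r^k
  = |0|·2^0 + |1|·2^1 + |-4|·2^2
  = 0 + 2 + 16 = 18.
This bounds M(r) := max_{|z|=r} |p(z)| from above; equality holds iff all terms c_k z^k can be made to align in phase at a single z on |z|=r.
Part (b). At z = 2 (real, on the circle |z| = r):
  p(2) = (0)·2^0 + (1)·2^1 + (-4)·2^2 = -14.
  |p(2)| = 14.
Check: |p(2)| = 14 ≤ 18 = M_tri(2). ✓ Equality does not hold at z = 2 (the coefficients have mixed signs, so the terms do not all align in phase there).

M_tri(2) = 18; |p(2)| = 14; equality at z=2: no.


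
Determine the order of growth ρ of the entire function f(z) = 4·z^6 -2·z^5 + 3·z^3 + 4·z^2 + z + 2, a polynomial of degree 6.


|f(z)| ≤ Σ|c_k|·r^k = O(r^6) as r → ∞. Polynomial growth is O(e^{r^ε}) for every ε > 0 (since r^6/e^{r^ε} → 0), so ρ ≤ ε for all ε > 0, i.e. ρ = 0. Every nonconstant polynomial has order 0.
Therefore ρ = 0.

Order ρ = 0.


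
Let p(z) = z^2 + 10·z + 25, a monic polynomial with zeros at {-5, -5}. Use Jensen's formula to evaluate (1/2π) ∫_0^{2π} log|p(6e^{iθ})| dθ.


Zeros: -5, -5; r = 6.
Inside |z| < r: -5, -5. Outside (|z| ≥ r): ∅.
p(0) = 25, so log|p(0)| = log(25) = 3.2189.
Apply Jensen: I(r) = log|p(0)| + Σ_k log(r/|z_k|), summed over zeros inside |z| < r.
  log(r/|z_k|) for z_k = -5: log(6/5) = 0.1823
  log(r/|z_k|) for z_k = -5: log(6/5) = 0.1823
Sum over inside zeros: 0.3646.
I(r) = log|p(0)| + (inside sum) = 3.2189 + 0.3646 = 3.5835.
Closed form (all zeros inside, monic): I(r) = n·log(r) = 2·log(6) = 3.5835. ✓

I(r) ≈ 3.5835.


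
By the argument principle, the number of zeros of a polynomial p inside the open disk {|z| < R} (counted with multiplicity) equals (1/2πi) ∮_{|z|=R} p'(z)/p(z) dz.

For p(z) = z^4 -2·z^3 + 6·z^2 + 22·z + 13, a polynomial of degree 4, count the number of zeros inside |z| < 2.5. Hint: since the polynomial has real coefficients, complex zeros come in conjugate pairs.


The zeros of p are: -1, (2 + 3i), (2 - 3i), -1.
Their magnitudes are: 1, 3.606, 3.606, 1.
Zeros with |z| < R = 2.5: -1, -1.
Count = 2.
By the argument principle, (1/2πi) ∮_{|z|=R} p'(z)/p(z) dz equals exactly this count.

Number of zeros inside |z| < 2.5: 2.


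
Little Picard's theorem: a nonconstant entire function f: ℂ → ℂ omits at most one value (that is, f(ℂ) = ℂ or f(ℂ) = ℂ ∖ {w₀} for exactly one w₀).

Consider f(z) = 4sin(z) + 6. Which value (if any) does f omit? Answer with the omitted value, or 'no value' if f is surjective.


Little Picard bounds the complement of f(ℂ) to at most one point.
sin is entire and surjective onto ℂ: for every w ∈ ℂ, sin(ζ) = w has a solution ζ ∈ ℂ (e.g., via the complex inverse arcsin). With ζ = z this gives z = ζ/(1). Then 4·sin(z) takes every value in 4·ℂ = ℂ, and adding 6 is a bijection of ℂ. So f is surjective and omits no value. (Note: only on the real line is sin bounded by [−1, 1].)

Omitted value: no value.


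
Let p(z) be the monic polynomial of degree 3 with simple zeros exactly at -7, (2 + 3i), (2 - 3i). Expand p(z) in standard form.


The polynomial is p(z) = ∏_{α ∈ S} (z − α), where S = {-7, (2 + 3i), (2 - 3i)}.
Expanding the product yields: p(z) = z^3 + 3·z^2 -15·z + 91.
Note conjugate pairs combine to real quadratics: (z − (2+3i))(z − (2−3i)) = z² − 4z + 13.
The resulting polynomial has degree 3 and real coefficients as required.

p(z) = z^3 + 3·z^2 -15·z + 91.


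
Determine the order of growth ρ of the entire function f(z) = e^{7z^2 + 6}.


|e^{7z^2 + 6}| = e^{Re(7·z^2) + 6} ≤ e^{7|z|^2 + 6} = e^{7r^2 + 6} on |z| = r, so ρ ≤ 2. Choosing z on |z|=r so that 7·z^2 is real positive (always possible by picking arg z appropriately) gives |f(z)| = e^{7r^2 + 6}, matching the bound. The additive constant 6 does not affect log log M(r) ~ 2·log r. Hence ρ = 2.
Therefore ρ = 2.

Order ρ = 2.


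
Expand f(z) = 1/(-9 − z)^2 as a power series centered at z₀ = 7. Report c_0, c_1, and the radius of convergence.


Let w = z − z₀, so z = z₀ + w.
Then -9 − z = -9 − (z₀ + w) = (-9 − z₀) − w = -16 − w.
f(z) = 1/(-16 − w)^2 = (1/(-16)^2) · (1 − w/(-16))^{−2}.
By the binomial series (1−u)^{−2} = Σ_{n≥0} C(n+1, 1) u^n for |u|<1, with u = w/(-16):
  c_n = C(n+1, 1) / (-16)^(n+2).
  c_0 = 1/(-16)^2 = 1/256.
  c_1 = 2/(-16)^3 = -1/2048.
The series is valid for |w/d| < 1, i.e. |z − z₀| < |d|.
Radius of convergence: R = |-9 − z₀| = |-16| = 16 (distance from z₀ to the singularity z = -9).

c_0 = 1/256, c_1 = -1/2048; R = 16.


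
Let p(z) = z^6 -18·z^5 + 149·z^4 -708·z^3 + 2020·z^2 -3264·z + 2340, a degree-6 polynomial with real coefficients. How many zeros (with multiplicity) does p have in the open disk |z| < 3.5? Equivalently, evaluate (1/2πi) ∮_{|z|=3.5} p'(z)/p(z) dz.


The zeros of p are: (3 + 3i), (3 - 3i), (3 + 2i), (3 - 2i), (3 + 1i), (3 - 1i).
Their magnitudes are: 4.243, 4.243, 3.606, 3.606, 3.162, 3.162.
Zeros with |z| < R = 3.5: (3 + 1i), (3 - 1i).
Count = 2.
By the argument principle, (1/2πi) ∮_{|z|=R} p'(z)/p(z) dz equals exactly this count.

Number of zeros inside |z| < 3.5: 2.


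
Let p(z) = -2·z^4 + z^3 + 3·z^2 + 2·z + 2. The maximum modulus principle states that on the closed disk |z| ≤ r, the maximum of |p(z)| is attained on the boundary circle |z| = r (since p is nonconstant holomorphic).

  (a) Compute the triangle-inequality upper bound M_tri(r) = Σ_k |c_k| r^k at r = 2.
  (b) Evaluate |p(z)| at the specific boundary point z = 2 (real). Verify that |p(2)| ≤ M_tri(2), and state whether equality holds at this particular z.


Coefficients: c_0 = 2, c_1 = 2, c_2 = 3, c_3 = 1, c_4 = -2. Radius r = 2.
Part (a). Triangle bound: M_tri(r) = Σ_k |c_k| r^k
  = |2|·2^0 + |2|·2^1 + |3|·2^2 + |1|·2^3 + |-2|·2^4
  = 2 + 4 + 12 + 8 + 32 = 58.
This bounds M(r) := max_{|z|=r} |p(z)| from above; equality holds iff all terms c_k z^k can be made to align in phase at a single z on |z|=r.
Part (b). At z = 2 (real, on the circle |z| = r):
  p(2) = (2)·2^0 + (2)·2^1 + (3)·2^2 + (1)·2^3 + (-2)·2^4 = -6.
  |p(2)| = 6.
Check: |p(2)| = 6 ≤ 58 = M_tri(2). ✓ Equality does not hold at z = 2 (the coefficients have mixed signs, so the terms do not all align in phase there).

M_tri(2) = 58; |p(2)| = 6; equality at z=2: no.


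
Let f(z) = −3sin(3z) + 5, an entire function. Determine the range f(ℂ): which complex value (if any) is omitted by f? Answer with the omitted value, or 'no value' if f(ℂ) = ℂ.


Little Picard bounds the complement of f(ℂ) to at most one point.
sin is entire and surjective onto ℂ: for every w ∈ ℂ, sin(ζ) = w has a solution ζ ∈ ℂ (e.g., via the complex inverse arcsin). With ζ = 3z this gives z = ζ/(3). Then -3·sin(3z) takes every value in -3·ℂ = ℂ, and adding 5 is a bijection of ℂ. So f is surjective and omits no value. (Note: only on the real line is sin bounded by [−1, 1].)

Omitted value: no value.


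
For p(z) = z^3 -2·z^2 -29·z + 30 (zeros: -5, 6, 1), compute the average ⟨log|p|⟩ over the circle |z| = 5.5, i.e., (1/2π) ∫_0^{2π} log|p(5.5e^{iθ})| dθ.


Zeros: -5, 1, 6; r = 5.5.
Inside |z| < r: -5, 1. Outside (|z| ≥ r): 6.
p(0) = 30, so log|p(0)| = log(30) = 3.4012.
Apply Jensen: I(r) = log|p(0)| + Σ_k log(r/|z_k|), summed over zeros inside |z| < r.
  log(r/|z_k|) for z_k = -5: log(5.5/5) = 0.0953
  log(r/|z_k|) for z_k = 1: log(5.5/1) = 1.7047
  Outside zeros (6) contribute nothing to the Jensen sum.
Sum over inside zeros: 1.8001.
I(r) = log|p(0)| + (inside sum) = 3.4012 + 1.8001 = 5.2013.
Note: since some zeros are outside |z| ≤ r, the simplified n·log(r) form does NOT apply — only the inside zeros contribute.

I(r) ≈ 5.2013.


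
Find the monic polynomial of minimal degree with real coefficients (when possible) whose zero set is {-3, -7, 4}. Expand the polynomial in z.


The polynomial is p(z) = ∏_{α ∈ S} (z − α), where S = {-3, -7, 4}.
Expanding the product yields: p(z) = z^3 + 6·z^2 -19·z -84.
The resulting polynomial has degree 3 and real coefficients as required.

p(z) = z^3 + 6·z^2 -19·z -84.


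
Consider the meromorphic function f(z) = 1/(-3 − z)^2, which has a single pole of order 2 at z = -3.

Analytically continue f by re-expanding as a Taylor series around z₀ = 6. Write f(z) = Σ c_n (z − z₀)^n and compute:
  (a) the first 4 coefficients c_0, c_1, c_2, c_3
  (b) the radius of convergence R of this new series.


Let w = z − z₀, so z = z₀ + w.
Then -3 − z = -3 − (z₀ + w) = (-3 − z₀) − w = -9 − w.
f(z) = 1/(-9 − w)^2 = (1/(-9)^2) · (1 − w/(-9))^{−2}.
By the binomial series (1−u)^{−2} = Σ_{n≥0} C(n+1, 1) u^n for |u|<1, with u = w/(-9):
  c_n = C(n+1, 1) / (-9)^(n+2).
  c_0 = 1/(-9)^2 = 1/81.
  c_1 = 2/(-9)^3 = -2/729.
  c_2 = 3/(-9)^4 = 1/2187.
  c_3 = 4/(-9)^5 = -4/59049.
The series is valid for |w/d| < 1, i.e. |z − z₀| < |d|.
Radius of convergence: R = |-3 − z₀| = |-9| = 9 (distance from z₀ to the singularity z = -3).

c_0 = 1/81, c_1 = -2/729, c_2 = 1/2187, c_3 = -4/59049; R = 9.


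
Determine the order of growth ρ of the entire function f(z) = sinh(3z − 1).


sinh(w) is a linear combination of e^{iw} and e^{−iw} (or e^w, e^{−w} in the hyperbolic case), so |sinh(w)| ≤ e^{|w|}. With w = 3z − 1, |w| ≤ 3|z| + 1 = 3r + 1 on |z| = r, giving M(r) ≤ e^{3r + 1}, so ρ ≤ 1. On a suitable ray (z = it for sin/cos; z = t for sinh/cosh, t real → ∞), |sinh(3z − 1)| grows like e^{3|t|}/2, so ρ ≥ 1. Hence ρ = 1.
Therefore ρ = 1.

Order ρ = 1.


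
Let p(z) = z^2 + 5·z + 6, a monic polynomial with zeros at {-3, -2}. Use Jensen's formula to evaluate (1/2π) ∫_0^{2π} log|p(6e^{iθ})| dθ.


Zeros: -3, -2; r = 6.
Inside |z| < r: -3, -2. Outside (|z| ≥ r): ∅.
p(0) = 6, so log|p(0)| = log(6) = 1.7918.
Apply Jensen: I(r) = log|p(0)| + Σ_k log(r/|z_k|), summed over zeros inside |z| < r.
  log(r/|z_k|) for z_k = -3: log(6/3) = 0.6931
  log(r/|z_k|) for z_k = -2: log(6/2) = 1.0986
Sum over inside zeros: 1.7918.
I(r) = log|p(0)| + (inside sum) = 1.7918 + 1.7918 = 3.5835.
Closed form (all zeros inside, monic): I(r) = n·log(r) = 2·log(6) = 3.5835. ✓

I(r) ≈ 3.5835.


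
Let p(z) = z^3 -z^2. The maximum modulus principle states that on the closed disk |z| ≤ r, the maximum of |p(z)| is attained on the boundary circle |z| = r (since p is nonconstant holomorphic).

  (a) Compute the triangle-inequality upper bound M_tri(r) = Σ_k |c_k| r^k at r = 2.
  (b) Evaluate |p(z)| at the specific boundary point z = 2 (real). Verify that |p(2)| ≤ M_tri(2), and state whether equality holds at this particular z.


Coefficients: c_0 = 0, c_1 = 0, c_2 = -1, c_3 = 1. Radius r = 2.
Part (a). Triangle bound: M_tri(r) = Σ_k |c_k| r^k
  = |0|·2^0 + |0|·2^1 + |-1|·2^2 + |1|·2^3
  = 0 + 0 + 4 + 8 = 12.
This bounds M(r) := max_{|z|=r} |p(z)| from above; equality holds iff all terms c_k z^k can be made to align in phase at a single z on |z|=r.
Part (b). At z = 2 (real, on the circle |z| = r):
  p(2) = (0)·2^0 + (0)·2^1 + (-1)·2^2 + (1)·2^3 = 4.
  |p(2)| = 4.
Check: |p(2)| = 4 ≤ 12 = M_tri(2). ✓ Equality does not hold at z = 2 (the coefficients have mixed signs, so the terms do not all align in phase there).

M_tri(2) = 12; |p(2)| = 4; equality at z=2: no.


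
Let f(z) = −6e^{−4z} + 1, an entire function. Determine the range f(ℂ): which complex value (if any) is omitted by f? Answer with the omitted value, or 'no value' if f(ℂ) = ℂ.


Little Picard bounds the complement of f(ℂ) to at most one point.
e^{−4z} is never zero on ℂ, so -6·e^{−4z} takes every value in ℂ ∖ {0}. Adding 1 shifts the range to ℂ ∖ {1}. Thus f omits exactly the value 1.

Omitted value: 1.


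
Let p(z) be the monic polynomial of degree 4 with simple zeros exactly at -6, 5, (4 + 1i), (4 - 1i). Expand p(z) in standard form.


The polynomial is p(z) = ∏_{α ∈ S} (z − α), where S = {-6, 5, (4 + 1i), (4 - 1i)}.
Expanding the product yields: p(z) = z^4 -7·z^3 -21·z^2 + 257·z -510.
Note conjugate pairs combine to real quadratics: (z − (4+1i))(z − (4−1i)) = z² − 8z + 17.
The resulting polynomial has degree 4 and real coefficients as required.

p(z) = z^4 -7·z^3 -21·z^2 + 257·z -510.


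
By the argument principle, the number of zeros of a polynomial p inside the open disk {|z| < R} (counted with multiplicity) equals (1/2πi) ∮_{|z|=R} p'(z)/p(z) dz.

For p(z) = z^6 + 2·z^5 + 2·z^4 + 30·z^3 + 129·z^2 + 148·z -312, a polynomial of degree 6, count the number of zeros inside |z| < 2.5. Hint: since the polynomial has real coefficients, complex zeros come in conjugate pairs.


The zeros of p are: -3, (2 + 3i), (2 - 3i), 1, (-2 + 2i), (-2 - 2i).
Their magnitudes are: 3, 3.606, 3.606, 1, 2.828, 2.828.
Zeros with |z| < R = 2.5: 1.
Count = 1.
By the argument principle, (1/2πi) ∮_{|z|=R} p'(z)/p(z) dz equals exactly this count.

Number of zeros inside |z| < 2.5: 1.
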